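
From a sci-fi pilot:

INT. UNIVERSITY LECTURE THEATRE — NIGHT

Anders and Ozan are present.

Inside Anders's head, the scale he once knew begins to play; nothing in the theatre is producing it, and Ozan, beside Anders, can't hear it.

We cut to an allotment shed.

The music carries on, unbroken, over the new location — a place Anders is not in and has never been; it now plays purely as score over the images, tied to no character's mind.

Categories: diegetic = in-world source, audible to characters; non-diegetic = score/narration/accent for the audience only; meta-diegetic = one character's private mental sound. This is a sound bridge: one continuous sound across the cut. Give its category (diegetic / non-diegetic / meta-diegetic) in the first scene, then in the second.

Scene one: the music exists only inside Anders's mind; Ozan can't hear it → meta-diegetic.
Scene two: it's detached from Anders entirely and plays over unrelated images with no in-world source — conventional underscore → non-diegetic.

meta-diegetic, non-diegetic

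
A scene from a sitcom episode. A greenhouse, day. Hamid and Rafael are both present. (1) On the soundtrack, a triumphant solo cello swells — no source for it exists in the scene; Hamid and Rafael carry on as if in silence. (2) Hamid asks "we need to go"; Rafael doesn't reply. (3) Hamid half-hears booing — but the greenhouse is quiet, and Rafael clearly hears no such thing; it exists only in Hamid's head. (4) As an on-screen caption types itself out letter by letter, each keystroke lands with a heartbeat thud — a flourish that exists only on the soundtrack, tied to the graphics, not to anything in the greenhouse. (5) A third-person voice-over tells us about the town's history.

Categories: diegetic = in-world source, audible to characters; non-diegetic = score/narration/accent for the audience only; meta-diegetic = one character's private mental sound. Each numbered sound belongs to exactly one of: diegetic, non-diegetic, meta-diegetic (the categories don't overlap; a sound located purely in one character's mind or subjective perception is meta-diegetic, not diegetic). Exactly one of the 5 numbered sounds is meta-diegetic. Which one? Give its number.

3

(1) is non-diegetic: nothing in the greenhouse produces it and the characters don't hear it — pure soundtrack.
(2) is diegetic: Hamid is a character speaking aloud in the scene.
(3) is meta-diegetic: subjective to Hamid: the greenhouse is silent and Rafael hears nothing.
Sound (4): sound married to a title/caption — outside the diegesis by definition, so non-diegetic.
(5) the narrator exists outside the story world, addressing only the audience → non-diegetic.
Only (3) is meta-diegetic.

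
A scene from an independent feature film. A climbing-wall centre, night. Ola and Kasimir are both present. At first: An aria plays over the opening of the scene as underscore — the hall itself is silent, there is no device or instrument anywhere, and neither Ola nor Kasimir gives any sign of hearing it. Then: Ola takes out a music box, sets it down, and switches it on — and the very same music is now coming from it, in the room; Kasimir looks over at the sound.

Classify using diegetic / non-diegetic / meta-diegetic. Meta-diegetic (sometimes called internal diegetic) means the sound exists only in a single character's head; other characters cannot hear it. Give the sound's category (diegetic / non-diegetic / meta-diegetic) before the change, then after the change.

Before the change: no in-world source exists and no character can hear it — underscore → non-diegetic.
After the change: a music box is now a real source in the story world and the characters hear it → diegetic.

non-diegetic, diegetic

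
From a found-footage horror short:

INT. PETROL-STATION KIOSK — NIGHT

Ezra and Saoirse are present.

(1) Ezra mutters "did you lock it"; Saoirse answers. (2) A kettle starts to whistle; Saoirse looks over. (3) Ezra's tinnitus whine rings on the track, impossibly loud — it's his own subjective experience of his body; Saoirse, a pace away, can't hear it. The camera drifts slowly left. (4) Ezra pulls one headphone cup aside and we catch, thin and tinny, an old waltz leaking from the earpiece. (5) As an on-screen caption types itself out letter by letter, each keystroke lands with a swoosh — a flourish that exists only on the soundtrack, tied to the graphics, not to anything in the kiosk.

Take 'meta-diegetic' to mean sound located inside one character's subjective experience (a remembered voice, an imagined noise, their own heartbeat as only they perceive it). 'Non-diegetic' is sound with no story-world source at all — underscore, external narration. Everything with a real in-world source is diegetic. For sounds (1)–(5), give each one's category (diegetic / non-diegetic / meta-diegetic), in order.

Sound (1): Ezra is a character speaking aloud in the scene, so diegetic.
(2) is diegetic: a kettle is a real object/event in the scene's world.
(3) it's Ezra's internal bodily sensation rendered as sound; only Ezra 'hears' it → meta-diegetic.
Sound (4): the headphones are an on-screen source, so diegetic.
Sound (5): sound married to a title/caption — outside the diegesis by definition, so non-diegetic.

diegetic, diegetic, meta-diegetic, diegetic, non-diegetic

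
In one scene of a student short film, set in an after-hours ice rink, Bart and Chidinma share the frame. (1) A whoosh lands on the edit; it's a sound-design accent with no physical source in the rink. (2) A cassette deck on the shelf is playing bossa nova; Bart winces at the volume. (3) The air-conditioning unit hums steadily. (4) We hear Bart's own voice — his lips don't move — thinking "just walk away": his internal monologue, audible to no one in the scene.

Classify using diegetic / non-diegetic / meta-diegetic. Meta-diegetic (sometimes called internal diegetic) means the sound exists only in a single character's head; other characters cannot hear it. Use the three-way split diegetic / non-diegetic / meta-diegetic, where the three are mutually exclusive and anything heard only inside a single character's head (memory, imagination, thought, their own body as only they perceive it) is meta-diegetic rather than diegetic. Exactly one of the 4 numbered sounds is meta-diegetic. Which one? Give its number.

Sound (1): nothing in the scene produces it; it's an accent added for the audience, so non-diegetic.
(2) is diegetic: the music comes from an on-screen device that Bart responds to.
(3) it's the actual ambient sound of the location → diegetic.
(4) Bart's thought-voice: a private mental sound no other character can hear → meta-diegetic.
Only (4) is meta-diegetic.

4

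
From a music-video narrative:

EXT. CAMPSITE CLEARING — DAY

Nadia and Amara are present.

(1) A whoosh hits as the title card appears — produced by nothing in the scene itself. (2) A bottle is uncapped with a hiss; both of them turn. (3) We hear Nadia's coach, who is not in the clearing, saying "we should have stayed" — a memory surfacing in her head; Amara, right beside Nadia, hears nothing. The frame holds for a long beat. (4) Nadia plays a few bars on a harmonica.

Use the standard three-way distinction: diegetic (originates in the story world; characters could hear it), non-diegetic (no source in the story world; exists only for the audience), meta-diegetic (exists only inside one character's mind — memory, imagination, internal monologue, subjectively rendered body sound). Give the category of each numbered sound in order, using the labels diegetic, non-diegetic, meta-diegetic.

non-diegetic, diegetic, meta-diegetic, diegetic

Sound (1): nothing in the scene produces it; it's an accent added for the audience, so non-diegetic.
(2) is diegetic: the sound comes from a bottle physically present in the location.
(3) is meta-diegetic: the voice is a memory playing only inside Nadia's mind; Amara can't hear it.
(4) is diegetic: Nadia is producing the music live, in the story world.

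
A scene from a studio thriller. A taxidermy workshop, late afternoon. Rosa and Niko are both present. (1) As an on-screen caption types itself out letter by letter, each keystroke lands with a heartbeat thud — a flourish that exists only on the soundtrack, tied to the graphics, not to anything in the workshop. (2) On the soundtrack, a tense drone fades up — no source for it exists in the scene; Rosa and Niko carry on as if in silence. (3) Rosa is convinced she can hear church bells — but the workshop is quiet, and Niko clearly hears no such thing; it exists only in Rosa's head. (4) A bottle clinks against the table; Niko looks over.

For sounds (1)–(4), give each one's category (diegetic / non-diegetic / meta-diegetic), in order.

non-diegetic, non-diegetic, meta-diegetic, diegetic

(1) is non-diegetic: it accompanies on-screen graphics, not anything inside the story world.
(2) is non-diegetic: score with no on-screen or off-screen source; it exists for the audience alone.
(3) Rosa alone 'hears' it — an imagined sound, not present in the space → meta-diegetic.
(4) is diegetic: an in-world source (a bottle); characters could hear it.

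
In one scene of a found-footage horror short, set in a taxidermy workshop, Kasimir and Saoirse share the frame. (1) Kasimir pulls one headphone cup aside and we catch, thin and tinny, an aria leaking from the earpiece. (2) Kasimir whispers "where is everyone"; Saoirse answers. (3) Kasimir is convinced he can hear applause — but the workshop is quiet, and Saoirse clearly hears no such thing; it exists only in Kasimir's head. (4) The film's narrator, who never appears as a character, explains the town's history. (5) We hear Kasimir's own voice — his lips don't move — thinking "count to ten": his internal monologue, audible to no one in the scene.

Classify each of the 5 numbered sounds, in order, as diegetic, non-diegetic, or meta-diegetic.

diegetic, diegetic, meta-diegetic, non-diegetic, meta-diegetic

Sound (1): the headphones are an on-screen source, so diegetic.
(2) is diegetic: spoken by a character present in the story world.
Sound (3): the sound is imagined by Kasimir; nothing in the story world is producing it and Saoirse can't hear it, so meta-diegetic.
(4) commentary laid over the scene from outside the fiction → non-diegetic.
(5) is meta-diegetic: internal monologue — inside Kasimir's mind, not spoken into the scene.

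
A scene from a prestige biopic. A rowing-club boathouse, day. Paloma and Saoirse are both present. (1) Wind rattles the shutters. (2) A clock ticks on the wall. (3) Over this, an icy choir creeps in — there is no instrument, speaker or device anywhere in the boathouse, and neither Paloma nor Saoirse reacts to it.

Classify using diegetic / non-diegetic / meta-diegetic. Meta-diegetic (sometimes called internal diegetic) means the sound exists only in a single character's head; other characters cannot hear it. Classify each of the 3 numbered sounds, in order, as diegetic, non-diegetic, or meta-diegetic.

diegetic, diegetic, non-diegetic

(1) is diegetic: ambient/room sound belonging to the story's physical space.
Sound (2): the sound comes from a clock physically present in the location, so diegetic.
Sound (3): it has no source in the story world and no character can hear it — it's underscore, so non-diegetic.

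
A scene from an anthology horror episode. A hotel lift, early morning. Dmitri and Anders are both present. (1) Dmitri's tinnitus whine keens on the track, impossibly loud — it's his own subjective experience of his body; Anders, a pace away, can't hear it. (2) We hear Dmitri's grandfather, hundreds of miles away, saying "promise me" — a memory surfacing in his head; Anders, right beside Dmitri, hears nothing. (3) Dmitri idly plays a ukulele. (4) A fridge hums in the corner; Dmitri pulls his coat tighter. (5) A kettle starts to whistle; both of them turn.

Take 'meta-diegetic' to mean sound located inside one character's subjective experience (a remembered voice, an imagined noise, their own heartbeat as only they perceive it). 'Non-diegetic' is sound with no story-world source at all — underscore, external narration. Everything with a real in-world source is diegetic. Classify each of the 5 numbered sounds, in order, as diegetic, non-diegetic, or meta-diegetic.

meta-diegetic, meta-diegetic, diegetic, diegetic, diegetic

(1) a subjective body sound — Dmitri's private perception, inaudible to Anders → meta-diegetic.
Sound (2): the voice is a memory playing only inside Dmitri's mind; Anders can't hear it, so meta-diegetic.
(3) is diegetic: a character is playing a ukulele on screen.
Sound (4): a fridge is part of the location's real environment, so diegetic.
(5) the sound comes from a kettle physically present in the location → diegetic.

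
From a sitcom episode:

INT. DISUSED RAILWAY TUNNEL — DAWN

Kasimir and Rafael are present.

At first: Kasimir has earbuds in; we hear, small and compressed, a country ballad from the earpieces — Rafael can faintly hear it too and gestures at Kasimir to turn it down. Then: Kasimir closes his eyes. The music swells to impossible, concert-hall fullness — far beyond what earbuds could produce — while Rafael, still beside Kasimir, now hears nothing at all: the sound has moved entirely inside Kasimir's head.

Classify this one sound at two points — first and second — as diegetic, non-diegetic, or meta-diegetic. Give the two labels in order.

diegetic, meta-diegetic

First: the earbuds are a physical source both characters can hear → diegetic.
Second: the music now exists only as Kasimir's subjective experience; Rafael can no longer hear it → meta-diegetic.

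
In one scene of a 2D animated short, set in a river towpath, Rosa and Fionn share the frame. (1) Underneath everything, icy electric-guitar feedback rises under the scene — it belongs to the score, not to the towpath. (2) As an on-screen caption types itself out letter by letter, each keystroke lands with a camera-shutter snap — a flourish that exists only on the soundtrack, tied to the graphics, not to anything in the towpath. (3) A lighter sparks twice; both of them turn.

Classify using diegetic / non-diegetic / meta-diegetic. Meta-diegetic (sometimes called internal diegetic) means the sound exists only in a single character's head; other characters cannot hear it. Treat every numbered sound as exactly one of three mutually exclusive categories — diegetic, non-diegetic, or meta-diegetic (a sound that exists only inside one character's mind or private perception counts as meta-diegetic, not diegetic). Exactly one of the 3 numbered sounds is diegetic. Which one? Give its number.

(1) is non-diegetic: it has no source in the story world and no character can hear it — it's underscore.
(2) the caption isn't part of the story world, so neither is the sound tied to it → non-diegetic.
(3) an in-world source (a lighter); characters could hear it → diegetic.
Only (3) is diegetic.

3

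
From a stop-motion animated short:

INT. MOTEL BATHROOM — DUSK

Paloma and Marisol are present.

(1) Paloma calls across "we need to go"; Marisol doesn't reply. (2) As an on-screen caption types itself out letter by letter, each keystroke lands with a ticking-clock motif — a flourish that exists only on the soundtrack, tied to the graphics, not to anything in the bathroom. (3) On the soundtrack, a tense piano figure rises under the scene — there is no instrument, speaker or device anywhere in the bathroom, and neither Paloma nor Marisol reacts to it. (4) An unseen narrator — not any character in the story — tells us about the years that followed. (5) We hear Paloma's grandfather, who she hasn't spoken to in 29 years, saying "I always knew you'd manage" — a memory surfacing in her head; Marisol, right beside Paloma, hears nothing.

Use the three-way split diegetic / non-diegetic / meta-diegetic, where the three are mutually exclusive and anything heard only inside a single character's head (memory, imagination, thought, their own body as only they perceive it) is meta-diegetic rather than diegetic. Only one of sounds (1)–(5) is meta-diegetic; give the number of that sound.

(1) is diegetic: spoken by a character present in the story world.
(2) sound married to a title/caption — outside the diegesis by definition → non-diegetic.
Sound (3): score with no on-screen or off-screen source; it exists for the audience alone, so non-diegetic.
(4) commentary laid over the scene from outside the fiction → non-diegetic.
(5) is meta-diegetic: the voice is a memory playing only inside Paloma's mind; Marisol can't hear it.
Only (5) is meta-diegetic.

5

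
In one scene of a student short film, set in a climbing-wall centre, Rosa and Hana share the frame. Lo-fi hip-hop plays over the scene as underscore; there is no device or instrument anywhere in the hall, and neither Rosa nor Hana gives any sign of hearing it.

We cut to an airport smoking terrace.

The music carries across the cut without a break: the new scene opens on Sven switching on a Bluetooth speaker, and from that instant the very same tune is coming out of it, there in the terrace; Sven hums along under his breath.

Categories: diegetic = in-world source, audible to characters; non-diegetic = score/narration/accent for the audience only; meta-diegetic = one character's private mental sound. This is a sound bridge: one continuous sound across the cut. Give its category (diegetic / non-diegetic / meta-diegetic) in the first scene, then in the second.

non-diegetic, diegetic

Scene one: there's no in-world source anywhere and no character hears it — underscore for the audience only → non-diegetic.
Scene two: once Sven turns on a Bluetooth speaker, the music has a real source in the story world and Sven reacts to it → diegetic.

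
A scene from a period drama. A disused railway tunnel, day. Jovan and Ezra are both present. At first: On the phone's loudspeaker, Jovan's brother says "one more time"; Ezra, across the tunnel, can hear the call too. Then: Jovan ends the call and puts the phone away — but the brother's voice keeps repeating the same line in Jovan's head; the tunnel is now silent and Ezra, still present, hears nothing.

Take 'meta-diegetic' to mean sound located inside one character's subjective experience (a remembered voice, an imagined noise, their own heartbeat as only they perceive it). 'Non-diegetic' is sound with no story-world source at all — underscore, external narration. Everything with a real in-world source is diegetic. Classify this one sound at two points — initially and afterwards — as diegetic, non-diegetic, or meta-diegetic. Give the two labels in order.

diegetic, meta-diegetic

Initially: the loudspeaker is an in-world source; both Jovan and Ezra hear the call → diegetic.
Afterwards: with the phone off, the voice continues only as Jovan's private mental replay — Ezra can't hear it → meta-diegetic.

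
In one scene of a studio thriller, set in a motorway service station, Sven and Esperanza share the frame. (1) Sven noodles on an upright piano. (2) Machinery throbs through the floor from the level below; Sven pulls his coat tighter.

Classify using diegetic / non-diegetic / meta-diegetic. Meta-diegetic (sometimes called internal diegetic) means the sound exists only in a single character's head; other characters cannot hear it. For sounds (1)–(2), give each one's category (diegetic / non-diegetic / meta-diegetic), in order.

diegetic, diegetic

(1) is diegetic: Sven is producing the music live, in the story world.
(2) ambient/room sound belonging to the story's physical space → diegetic.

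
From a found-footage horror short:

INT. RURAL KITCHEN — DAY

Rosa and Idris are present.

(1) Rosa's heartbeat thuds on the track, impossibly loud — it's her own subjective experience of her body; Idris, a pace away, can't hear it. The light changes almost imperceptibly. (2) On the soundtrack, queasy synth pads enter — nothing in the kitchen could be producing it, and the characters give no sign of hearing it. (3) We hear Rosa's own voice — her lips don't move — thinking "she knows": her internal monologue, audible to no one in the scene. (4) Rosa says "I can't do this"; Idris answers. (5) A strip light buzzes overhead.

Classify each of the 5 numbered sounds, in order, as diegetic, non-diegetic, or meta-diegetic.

(1) it's Rosa's internal bodily sensation rendered as sound; only Rosa 'hears' it → meta-diegetic.
Sound (2): nothing in the kitchen produces it and the characters don't hear it — pure soundtrack, so non-diegetic.
(3) is meta-diegetic: it's Rosa's unspoken thought, heard only by the audience via her subjectivity.
Sound (4): on-screen dialogue — Rosa speaks and Idris is there to hear, so diegetic.
(5) is diegetic: it's the actual ambient sound of the location.

meta-diegetic, non-diegetic, meta-diegetic, diegetic, diegetic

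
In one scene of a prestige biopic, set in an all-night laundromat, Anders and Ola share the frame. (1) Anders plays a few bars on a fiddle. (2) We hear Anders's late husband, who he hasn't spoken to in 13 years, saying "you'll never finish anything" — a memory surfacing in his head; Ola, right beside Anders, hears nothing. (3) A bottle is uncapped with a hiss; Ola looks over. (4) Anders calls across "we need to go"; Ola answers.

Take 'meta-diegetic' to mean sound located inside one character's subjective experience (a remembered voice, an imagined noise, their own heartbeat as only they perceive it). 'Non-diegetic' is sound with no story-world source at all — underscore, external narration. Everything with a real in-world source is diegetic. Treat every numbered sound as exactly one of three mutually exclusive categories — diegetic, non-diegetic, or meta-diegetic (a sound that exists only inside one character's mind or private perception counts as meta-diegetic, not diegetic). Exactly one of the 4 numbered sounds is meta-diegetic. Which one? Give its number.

2

(1) is diegetic: a character is playing a fiddle on screen.
Sound (2): a remembered line, private to Anders — not present in the room, not audible to Ola, so meta-diegetic.
(3) is diegetic: the sound comes from a bottle physically present in the location.
Sound (4): Anders is a character speaking aloud in the scene, so diegetic.
Only (2) is meta-diegetic.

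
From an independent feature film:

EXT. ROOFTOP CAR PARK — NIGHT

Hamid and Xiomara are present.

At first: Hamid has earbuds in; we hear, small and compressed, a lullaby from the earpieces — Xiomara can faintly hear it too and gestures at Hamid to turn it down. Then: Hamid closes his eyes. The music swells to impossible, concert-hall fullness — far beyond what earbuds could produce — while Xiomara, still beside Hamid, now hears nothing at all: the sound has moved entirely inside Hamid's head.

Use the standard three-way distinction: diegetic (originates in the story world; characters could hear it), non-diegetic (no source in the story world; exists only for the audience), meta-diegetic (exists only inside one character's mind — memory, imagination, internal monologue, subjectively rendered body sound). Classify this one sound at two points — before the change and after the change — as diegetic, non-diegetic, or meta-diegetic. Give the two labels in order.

Before the change: the earbuds are a physical source both characters can hear → diegetic.
After the change: the music now exists only as Hamid's subjective experience; Xiomara can no longer hear it → meta-diegetic.

diegetic, meta-diegetic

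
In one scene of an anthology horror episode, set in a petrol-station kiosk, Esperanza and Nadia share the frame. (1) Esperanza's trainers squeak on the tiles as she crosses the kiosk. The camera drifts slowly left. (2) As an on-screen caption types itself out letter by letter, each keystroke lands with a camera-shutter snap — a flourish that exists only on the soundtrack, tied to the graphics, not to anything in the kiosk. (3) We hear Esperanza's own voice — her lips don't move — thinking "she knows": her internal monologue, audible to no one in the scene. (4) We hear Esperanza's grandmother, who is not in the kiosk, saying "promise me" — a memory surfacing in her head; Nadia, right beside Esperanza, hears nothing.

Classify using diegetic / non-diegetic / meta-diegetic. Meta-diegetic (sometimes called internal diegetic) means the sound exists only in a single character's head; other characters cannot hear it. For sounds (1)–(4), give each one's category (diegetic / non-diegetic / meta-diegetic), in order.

(1) is diegetic: it's the physical sound of Esperanza moving in the space.
(2) the caption isn't part of the story world, so neither is the sound tied to it → non-diegetic.
Sound (3): internal monologue — inside Esperanza's mind, not spoken into the scene, so meta-diegetic.
Sound (4): it's Esperanza's recollection rendered as sound; the other character can't hear it, so meta-diegetic.

diegetic, non-diegetic, meta-diegetic, meta-diegetic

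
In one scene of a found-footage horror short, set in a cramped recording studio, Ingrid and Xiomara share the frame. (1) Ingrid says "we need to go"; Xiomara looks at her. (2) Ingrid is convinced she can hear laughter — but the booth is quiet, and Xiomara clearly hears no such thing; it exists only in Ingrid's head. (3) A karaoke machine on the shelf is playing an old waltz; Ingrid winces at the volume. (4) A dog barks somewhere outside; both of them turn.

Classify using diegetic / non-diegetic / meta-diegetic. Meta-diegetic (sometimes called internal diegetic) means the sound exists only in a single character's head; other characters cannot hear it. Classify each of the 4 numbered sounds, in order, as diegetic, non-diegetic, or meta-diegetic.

(1) is diegetic: on-screen dialogue — Ingrid speaks and Xiomara is there to hear.
(2) is meta-diegetic: the sound is imagined by Ingrid; nothing in the story world is producing it and Xiomara can't hear it.
(3) source music from a karaoke machine, which exists in the story world → diegetic.
(4) is diegetic: an in-world source (a dog); characters could hear it.

diegetic, meta-diegetic, diegetic, diegetic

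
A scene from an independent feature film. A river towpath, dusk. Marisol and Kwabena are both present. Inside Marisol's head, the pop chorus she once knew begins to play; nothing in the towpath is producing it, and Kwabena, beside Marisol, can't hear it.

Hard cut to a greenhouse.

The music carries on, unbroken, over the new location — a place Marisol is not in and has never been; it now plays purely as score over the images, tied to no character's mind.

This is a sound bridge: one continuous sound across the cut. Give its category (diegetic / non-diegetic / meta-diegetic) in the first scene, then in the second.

Scene one: the music exists only inside Marisol's mind; Kwabena can't hear it → meta-diegetic.
Scene two: it's detached from Marisol entirely and plays over unrelated images with no in-world source — conventional underscore → non-diegetic.

meta-diegetic, non-diegetic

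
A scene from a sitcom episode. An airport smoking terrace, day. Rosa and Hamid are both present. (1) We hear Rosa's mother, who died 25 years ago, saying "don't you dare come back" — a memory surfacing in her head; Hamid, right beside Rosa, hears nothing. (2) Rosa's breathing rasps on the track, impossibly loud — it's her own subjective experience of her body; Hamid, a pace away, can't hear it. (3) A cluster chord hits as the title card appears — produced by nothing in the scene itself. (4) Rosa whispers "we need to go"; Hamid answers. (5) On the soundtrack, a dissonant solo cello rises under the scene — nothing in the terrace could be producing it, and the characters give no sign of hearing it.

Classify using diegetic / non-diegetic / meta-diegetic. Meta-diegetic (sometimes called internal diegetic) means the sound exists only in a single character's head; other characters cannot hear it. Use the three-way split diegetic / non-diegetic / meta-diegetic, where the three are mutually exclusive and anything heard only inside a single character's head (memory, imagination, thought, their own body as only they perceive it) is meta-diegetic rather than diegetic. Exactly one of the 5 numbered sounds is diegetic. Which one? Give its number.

(1) it's Rosa's recollection rendered as sound; the other character can't hear it → meta-diegetic.
(2) is meta-diegetic: a subjective body sound — Rosa's private perception, inaudible to Hamid.
(3) is non-diegetic: it's a sound-design accent with no in-world source; no one in the scene can hear it.
(4) Rosa is a character speaking aloud in the scene → diegetic.
Sound (5): nothing in the terrace produces it and the characters don't hear it — pure soundtrack, so non-diegetic.
Only (4) is diegetic.

4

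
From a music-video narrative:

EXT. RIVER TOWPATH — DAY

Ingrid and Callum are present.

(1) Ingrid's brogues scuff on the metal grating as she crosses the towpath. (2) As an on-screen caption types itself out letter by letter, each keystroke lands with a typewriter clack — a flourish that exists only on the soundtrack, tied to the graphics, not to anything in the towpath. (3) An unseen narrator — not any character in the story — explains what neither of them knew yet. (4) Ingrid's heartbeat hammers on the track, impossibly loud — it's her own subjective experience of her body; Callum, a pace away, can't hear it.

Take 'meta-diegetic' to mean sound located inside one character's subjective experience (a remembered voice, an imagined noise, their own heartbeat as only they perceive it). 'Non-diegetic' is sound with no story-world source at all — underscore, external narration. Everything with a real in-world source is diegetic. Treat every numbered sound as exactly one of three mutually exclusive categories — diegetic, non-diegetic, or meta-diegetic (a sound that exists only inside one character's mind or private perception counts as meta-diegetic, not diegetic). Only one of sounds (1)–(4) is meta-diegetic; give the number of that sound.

4

(1) is diegetic: Ingrid's footsteps are produced in the story world.
(2) is non-diegetic: it accompanies on-screen graphics, not anything inside the story world.
Sound (3): the narrator exists outside the story world, addressing only the audience, so non-diegetic.
(4) is meta-diegetic: it's Ingrid's internal bodily sensation rendered as sound; only Ingrid 'hears' it.
Only (4) is meta-diegetic.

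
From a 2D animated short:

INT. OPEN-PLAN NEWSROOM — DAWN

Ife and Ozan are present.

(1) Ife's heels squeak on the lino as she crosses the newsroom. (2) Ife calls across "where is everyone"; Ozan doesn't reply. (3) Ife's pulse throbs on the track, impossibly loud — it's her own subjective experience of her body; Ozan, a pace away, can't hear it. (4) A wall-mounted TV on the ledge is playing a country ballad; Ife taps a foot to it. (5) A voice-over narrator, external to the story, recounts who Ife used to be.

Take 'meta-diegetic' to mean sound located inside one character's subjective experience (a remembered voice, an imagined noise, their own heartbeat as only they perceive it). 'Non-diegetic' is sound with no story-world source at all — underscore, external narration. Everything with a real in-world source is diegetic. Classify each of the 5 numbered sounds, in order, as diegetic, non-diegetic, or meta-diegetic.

(1) a character's body making contact with the set — an in-world sound → diegetic.
(2) is diegetic: on-screen dialogue — Ife speaks and Ozan is there to hear.
Sound (3): it's Ife's internal bodily sensation rendered as sound; only Ife 'hears' it, so meta-diegetic.
(4) is diegetic: the music comes from an on-screen device that Ife responds to.
(5) is non-diegetic: external voice-over — not a character, not heard by anyone in the scene.

diegetic, diegetic, meta-diegetic, diegetic, non-diegetic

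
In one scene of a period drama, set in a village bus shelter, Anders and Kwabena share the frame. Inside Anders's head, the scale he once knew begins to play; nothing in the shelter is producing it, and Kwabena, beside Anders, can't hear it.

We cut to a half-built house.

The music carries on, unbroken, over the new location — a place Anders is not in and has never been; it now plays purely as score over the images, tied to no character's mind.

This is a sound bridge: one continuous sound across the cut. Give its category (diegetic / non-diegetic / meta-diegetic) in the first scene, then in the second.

meta-diegetic, non-diegetic

Scene one: the music exists only inside Anders's mind; Kwabena can't hear it → meta-diegetic.
Scene two: it's detached from Anders entirely and plays over unrelated images with no in-world source — conventional underscore → non-diegetic.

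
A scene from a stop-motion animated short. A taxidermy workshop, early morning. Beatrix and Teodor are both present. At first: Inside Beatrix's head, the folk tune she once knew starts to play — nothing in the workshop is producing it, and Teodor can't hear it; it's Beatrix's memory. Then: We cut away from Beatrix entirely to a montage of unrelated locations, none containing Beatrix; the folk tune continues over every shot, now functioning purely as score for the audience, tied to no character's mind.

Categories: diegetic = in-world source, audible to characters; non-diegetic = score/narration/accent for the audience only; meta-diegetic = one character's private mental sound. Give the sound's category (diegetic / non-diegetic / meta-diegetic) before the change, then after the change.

Before the change: the music lives inside Beatrix's mind alone; Teodor can't hear it → meta-diegetic.
After the change: once it plays over shots Beatrix isn't in, detached from any character's subjectivity, it's conventional underscore → non-diegetic.

meta-diegetic, non-diegetic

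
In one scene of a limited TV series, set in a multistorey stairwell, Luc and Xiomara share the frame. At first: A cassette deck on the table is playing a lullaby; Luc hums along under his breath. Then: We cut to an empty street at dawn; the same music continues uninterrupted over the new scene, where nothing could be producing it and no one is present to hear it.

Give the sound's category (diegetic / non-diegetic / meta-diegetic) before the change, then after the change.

Before the change: a cassette deck is a real in-scene source and Luc reacts to it → diegetic.
After the change: there is no longer any in-world source and no one can hear it — it has become underscore → non-diegetic.

diegetic, non-diegetic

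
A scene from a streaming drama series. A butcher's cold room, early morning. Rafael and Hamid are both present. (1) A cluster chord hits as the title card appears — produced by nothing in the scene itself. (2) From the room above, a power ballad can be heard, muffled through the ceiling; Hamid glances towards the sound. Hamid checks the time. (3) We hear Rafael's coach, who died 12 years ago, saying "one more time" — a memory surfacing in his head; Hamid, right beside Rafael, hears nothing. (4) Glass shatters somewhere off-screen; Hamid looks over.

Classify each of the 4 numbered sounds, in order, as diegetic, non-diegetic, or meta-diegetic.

(1) it's a sound-design accent with no in-world source; no one in the scene can hear it → non-diegetic.
(2) is diegetic: off-screen diegetic: the source is out of frame but still in the story's space.
Sound (3): it's Rafael's recollection rendered as sound; the other character can't hear it, so meta-diegetic.
(4) is diegetic: the sound comes from glass physically present in the location.

non-diegetic, diegetic, meta-diegetic, diegetic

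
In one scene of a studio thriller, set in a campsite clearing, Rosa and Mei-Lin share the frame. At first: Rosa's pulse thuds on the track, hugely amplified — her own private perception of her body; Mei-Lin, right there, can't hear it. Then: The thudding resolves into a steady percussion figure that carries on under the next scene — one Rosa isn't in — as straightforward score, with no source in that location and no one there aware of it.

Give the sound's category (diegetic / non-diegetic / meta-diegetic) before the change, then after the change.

Before the change: it's Rosa's subjective body sound, inaudible to Mei-Lin → meta-diegetic.
After the change: detached from Rosa and playing as sourceless score over a scene she isn't in — for the audience only → non-diegetic.

meta-diegetic, non-diegetic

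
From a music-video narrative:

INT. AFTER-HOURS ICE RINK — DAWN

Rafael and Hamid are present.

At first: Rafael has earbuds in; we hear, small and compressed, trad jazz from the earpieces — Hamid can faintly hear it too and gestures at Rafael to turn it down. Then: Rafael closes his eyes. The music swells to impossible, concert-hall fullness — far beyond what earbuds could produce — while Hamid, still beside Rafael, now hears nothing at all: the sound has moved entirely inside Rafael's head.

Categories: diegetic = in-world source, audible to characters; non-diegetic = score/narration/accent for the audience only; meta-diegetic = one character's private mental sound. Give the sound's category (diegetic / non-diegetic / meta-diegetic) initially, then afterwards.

Initially: the earbuds are a physical source both characters can hear → diegetic.
Afterwards: the music now exists only as Rafael's subjective experience; Hamid can no longer hear it → meta-diegetic.

diegetic, meta-diegetic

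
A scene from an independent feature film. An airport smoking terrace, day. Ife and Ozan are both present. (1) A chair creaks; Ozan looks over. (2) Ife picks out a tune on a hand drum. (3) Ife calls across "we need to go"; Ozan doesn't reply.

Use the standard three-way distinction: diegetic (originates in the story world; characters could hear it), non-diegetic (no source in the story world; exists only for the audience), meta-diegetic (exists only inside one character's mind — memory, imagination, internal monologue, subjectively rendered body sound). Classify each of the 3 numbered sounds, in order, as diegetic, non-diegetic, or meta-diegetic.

diegetic, diegetic, diegetic

Sound (1): a chair is a real object/event in the scene's world, so diegetic.
(2) a character is playing a hand drum on screen → diegetic.
(3) spoken by a character present in the story world → diegetic.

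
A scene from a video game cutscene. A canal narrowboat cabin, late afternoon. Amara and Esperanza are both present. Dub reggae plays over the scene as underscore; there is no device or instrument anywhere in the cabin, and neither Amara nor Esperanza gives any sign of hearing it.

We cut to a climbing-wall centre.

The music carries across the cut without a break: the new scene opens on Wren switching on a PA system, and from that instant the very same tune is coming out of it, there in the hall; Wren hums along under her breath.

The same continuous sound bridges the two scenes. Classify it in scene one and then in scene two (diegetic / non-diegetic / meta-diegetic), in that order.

non-diegetic, diegetic

Scene one: there's no in-world source anywhere and no character hears it — underscore for the audience only → non-diegetic.
Scene two: once Wren turns on a PA system, the music has a real source in the story world and Wren reacts to it → diegetic.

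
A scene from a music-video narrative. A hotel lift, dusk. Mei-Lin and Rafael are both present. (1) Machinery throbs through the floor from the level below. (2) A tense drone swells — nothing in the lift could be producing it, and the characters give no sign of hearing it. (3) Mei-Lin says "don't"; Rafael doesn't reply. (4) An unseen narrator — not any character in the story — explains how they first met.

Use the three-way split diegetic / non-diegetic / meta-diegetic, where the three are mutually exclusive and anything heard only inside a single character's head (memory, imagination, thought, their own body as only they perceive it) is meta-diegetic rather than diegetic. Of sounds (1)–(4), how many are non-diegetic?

Sound (1): ambient/room sound belonging to the story's physical space, so diegetic.
(2) it has no source in the story world and no character can hear it — it's underscore → non-diegetic.
(3) is diegetic: spoken by a character present in the story world.
(4) is non-diegetic: commentary laid over the scene from outside the fiction.
So 2 of the 4 are non-diegetic: (2), (4).

2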